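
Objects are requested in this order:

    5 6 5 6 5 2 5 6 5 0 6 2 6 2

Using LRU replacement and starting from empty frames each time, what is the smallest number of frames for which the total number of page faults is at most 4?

f=1: 14 faults
f=2: 7 faults
f=3: 5 faults
f=4: 4 faults
Smallest f with faults ≤ 4 is 4.

4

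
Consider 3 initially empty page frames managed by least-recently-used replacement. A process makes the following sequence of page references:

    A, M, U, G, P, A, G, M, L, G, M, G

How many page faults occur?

8

A → miss, frames {A}
M → miss, frames {A,M}
U → miss, frames {A,M,U}
G → miss, evict A, frames {M,U,G}
P → miss, evict M, frames {U,G,P}
A → miss, evict U, frames {G,P,A}
G → hit
M → miss, evict P, frames {A,G,M}
L → miss, evict A, frames {G,M,L}
G → hit
M → hit
G → hit
Page faults: 8.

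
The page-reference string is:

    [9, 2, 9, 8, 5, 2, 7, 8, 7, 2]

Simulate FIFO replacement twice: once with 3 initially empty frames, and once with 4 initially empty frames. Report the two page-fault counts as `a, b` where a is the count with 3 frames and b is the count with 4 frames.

3 frames: F F . F F . F . . F → 6 faults.
4 frames: F F . F F . F . . . → 5 faults.
5 < 6: adding a frame reduced faults, as is typical.

6, 5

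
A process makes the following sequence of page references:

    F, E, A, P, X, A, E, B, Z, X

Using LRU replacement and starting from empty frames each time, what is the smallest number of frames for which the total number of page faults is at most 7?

f=1: 10 faults
f=2: 10 faults
f=3: 9 faults
f=4: 8 faults
f=5: 7 faults
f=6: 7 faults
f=7: 7 faults
Smallest f with faults ≤ 7 is 5.

5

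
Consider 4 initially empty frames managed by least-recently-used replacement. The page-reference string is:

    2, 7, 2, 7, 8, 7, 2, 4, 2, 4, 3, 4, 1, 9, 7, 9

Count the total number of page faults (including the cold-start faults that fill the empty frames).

2: fault, frames [2]
7: fault, frames [2, 7]
2: hit
7: hit
8: fault, frames [2, 7, 8]
7: hit
2: hit
4: fault, frames [8, 7, 2, 4]
2: hit
4: hit
3: fault, evict 8, frames [7, 2, 4, 3]
4: hit
1: fault, evict 7, frames [2, 3, 4, 1]
9: fault, evict 2, frames [3, 4, 1, 9]
7: fault, evict 3, frames [4, 1, 9, 7]
9: hit
Page faults: 8.

8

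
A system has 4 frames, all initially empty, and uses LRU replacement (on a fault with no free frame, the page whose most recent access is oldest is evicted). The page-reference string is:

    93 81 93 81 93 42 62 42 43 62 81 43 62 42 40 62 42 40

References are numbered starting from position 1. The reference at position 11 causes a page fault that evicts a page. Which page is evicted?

93

pos 1: 93 -> miss, frames {93}
pos 2: 81 -> miss, frames {93,81}
pos 3: 93 -> hit
pos 4: 81 -> hit
pos 5: 93 -> hit
pos 6: 42 -> miss, frames {81,93,42}
pos 7: 62 -> miss, frames {81,93,42,62}
pos 8: 42 -> hit
pos 9: 43 -> miss, evict 81, frames {93,62,42,43}
pos 10: 62 -> hit
pos 11: 81 -> miss, evict 93, frames {42,43,62,81}
At position 11, page 93 is evicted.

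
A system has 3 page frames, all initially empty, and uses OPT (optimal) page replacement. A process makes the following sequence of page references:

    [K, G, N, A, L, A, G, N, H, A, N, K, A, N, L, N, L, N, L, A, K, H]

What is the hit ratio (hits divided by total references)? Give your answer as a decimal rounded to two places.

K: miss, frames (K)
G: miss, frames (K G)
N: miss, frames (K G N)
A: miss, evict K, frames (G N A)
L: miss, evict N, frames (G A L)
A: hit
G: hit
N: miss, evict G, frames (A L N)
H: miss, evict L, frames (A N H)
A: hit
N: hit
K: miss, evict H, frames (A N K)
A: hit
N: hit
L: miss, evict K, frames (A N L)
N: hit
L: hit
N: hit
L: hit
A: hit
K: miss, evict L, frames (A N K)
H: miss, evict K, frames (A N H)
Hits: 11 of 22 references → 11/22 = 0.5000.

0.50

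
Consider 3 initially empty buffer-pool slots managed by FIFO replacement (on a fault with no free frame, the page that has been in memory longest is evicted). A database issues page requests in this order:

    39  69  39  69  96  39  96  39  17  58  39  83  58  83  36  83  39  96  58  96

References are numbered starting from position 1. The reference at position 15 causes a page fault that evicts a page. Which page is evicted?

58

pos 1: 39 -> miss, frames [39]
pos 2: 69 -> miss, frames [39, 69]
pos 3: 39 -> hit
pos 4: 69 -> hit
pos 5: 96 -> miss, frames [39, 69, 96]
pos 6: 39 -> hit
pos 7: 96 -> hit
pos 8: 39 -> hit
pos 9: 17 -> miss, evict 39, frames [69, 96, 17]
pos 10: 58 -> miss, evict 69, frames [96, 17, 58]
pos 11: 39 -> miss, evict 96, frames [17, 58, 39]
pos 12: 83 -> miss, evict 17, frames [58, 39, 83]
pos 13: 58 -> hit
pos 14: 83 -> hit
pos 15: 36 -> miss, evict 58, frames [39, 83, 36]
At position 15, page 58 is evicted.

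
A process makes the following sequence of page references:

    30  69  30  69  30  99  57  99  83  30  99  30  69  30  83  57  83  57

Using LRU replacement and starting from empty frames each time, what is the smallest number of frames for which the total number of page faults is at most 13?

f=1: 18 faults
f=2: 10 faults
f=3: 9 faults
f=4: 7 faults
f=5: 5 faults
Smallest f with faults ≤ 13 is 2.

2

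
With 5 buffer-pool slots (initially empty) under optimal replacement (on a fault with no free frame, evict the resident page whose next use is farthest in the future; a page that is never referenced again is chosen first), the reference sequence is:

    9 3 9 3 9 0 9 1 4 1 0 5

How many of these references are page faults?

6

9: fault, frames {9}
3: fault, frames {9,3}
9: hit
3: hit
9: hit
0: fault, frames {9,3,0}
9: hit
1: fault, frames {9,3,0,1}
4: fault, frames {9,3,0,1,4}
1: hit
0: hit
5: fault, evict 4, frames {9,3,0,1,5}
Page faults: 6.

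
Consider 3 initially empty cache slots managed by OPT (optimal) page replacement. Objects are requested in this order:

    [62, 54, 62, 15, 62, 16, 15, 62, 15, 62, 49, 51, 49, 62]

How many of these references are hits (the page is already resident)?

62 -> fault, frames [62]
54 -> fault, frames [62, 54]
62 -> hit
15 -> fault, frames [62, 54, 15]
62 -> hit
16 -> fault, evict 54, frames [62, 15, 16]
15 -> hit
62 -> hit
15 -> hit
62 -> hit
49 -> fault, evict 16, frames [62, 15, 49]
51 -> fault, evict 15, frames [62, 49, 51]
49 -> hit
62 -> hit
Hits: 8.

8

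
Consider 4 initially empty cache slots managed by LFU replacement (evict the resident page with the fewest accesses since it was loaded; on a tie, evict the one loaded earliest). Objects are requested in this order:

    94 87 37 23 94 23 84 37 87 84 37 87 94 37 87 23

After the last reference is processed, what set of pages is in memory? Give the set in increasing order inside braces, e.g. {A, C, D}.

94 -> fault, frames {94}
87 -> fault, frames {94,87}
37 -> fault, frames {94,87,37}
23 -> fault, frames {94,87,37,23}
94 -> hit
23 -> hit
84 -> fault, evict 87, frames {94,37,23,84}
37 -> hit
87 -> fault, evict 84, frames {94,37,23,87}
84 -> fault, evict 87, frames {94,37,23,84}
37 -> hit
87 -> fault, evict 84, frames {94,37,23,87}
94 -> hit
37 -> hit
87 -> hit
23 -> hit

{23, 37, 87, 94}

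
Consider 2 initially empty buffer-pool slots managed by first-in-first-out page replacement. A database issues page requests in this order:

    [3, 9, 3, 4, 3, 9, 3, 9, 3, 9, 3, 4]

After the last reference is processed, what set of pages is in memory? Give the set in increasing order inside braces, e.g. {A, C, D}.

3: miss, frames [3]
9: miss, frames [3, 9]
3: hit
4: miss, evict 3, frames [9, 4]
3: miss, evict 9, frames [4, 3]
9: miss, evict 4, frames [3, 9]
3: hit
9: hit
3: hit
9: hit
3: hit
4: miss, evict 3, frames [9, 4]

{4, 9}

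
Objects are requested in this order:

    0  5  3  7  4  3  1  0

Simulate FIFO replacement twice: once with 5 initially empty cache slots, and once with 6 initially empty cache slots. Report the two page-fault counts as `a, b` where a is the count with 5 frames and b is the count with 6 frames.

5 frames: F F F F F . F F → 7 faults.
6 frames: F F F F F . F . → 6 faults.
6 < 7: adding a frame reduced faults, as is typical.

7, 6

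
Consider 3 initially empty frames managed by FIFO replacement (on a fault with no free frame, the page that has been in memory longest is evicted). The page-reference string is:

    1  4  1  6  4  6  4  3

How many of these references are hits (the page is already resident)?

4

1: miss, frames {1}
4: miss, frames {1,4}
1: hit
6: miss, frames {1,4,6}
4: hit
6: hit
4: hit
3: miss, evict 1, frames {4,6,3}
Hits: 4.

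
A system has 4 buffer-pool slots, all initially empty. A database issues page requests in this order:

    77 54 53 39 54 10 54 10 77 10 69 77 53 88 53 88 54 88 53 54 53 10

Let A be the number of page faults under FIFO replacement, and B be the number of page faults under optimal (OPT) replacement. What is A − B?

3

Under FIFO: F F F F . F . . F . F . F F . . F . . . . F → 11 faults.
Under OPT: F F F F . F . . . . F . . F . . . . . . . F → 8 faults.
A − B = 11 − 8 = 3.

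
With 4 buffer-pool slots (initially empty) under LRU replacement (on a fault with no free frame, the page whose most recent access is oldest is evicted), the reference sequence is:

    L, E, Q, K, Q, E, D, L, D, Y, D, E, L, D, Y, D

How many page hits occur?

L → fault, frames (L)
E → fault, frames (L E)
Q → fault, frames (L E Q)
K → fault, frames (L E Q K)
Q → hit
E → hit
D → fault, evict L, frames (K Q E D)
L → fault, evict K, frames (Q E D L)
D → hit
Y → fault, evict Q, frames (E L D Y)
D → hit
E → hit
L → hit
D → hit
Y → hit
D → hit
Hits: 9.

9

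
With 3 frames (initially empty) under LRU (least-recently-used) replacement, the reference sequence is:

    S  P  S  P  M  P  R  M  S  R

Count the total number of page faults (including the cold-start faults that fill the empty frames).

S: miss, frames (S)
P: miss, frames (S P)
S: hit
P: hit
M: miss, frames (S P M)
P: hit
R: miss, evict S, frames (M P R)
M: hit
S: miss, evict P, frames (R M S)
R: hit
Page faults: 5.

5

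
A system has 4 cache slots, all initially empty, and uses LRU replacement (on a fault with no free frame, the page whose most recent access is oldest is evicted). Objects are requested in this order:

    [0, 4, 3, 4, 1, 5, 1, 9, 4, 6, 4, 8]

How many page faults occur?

0 -> miss, frames (0)
4 -> miss, frames (0 4)
3 -> miss, frames (0 4 3)
4 -> hit
1 -> miss, frames (0 3 4 1)
5 -> miss, evict 0, frames (3 4 1 5)
1 -> hit
9 -> miss, evict 3, frames (4 5 1 9)
4 -> hit
6 -> miss, evict 5, frames (1 9 4 6)
4 -> hit
8 -> miss, evict 1, frames (9 6 4 8)
Page faults: 8.

8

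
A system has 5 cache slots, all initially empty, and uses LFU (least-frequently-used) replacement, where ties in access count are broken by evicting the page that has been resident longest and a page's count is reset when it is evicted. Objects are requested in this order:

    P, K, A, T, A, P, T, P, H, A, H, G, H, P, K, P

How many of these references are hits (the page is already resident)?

P: fault, frames [P]
K: fault, frames [P, K]
A: fault, frames [P, K, A]
T: fault, frames [P, K, A, T]
A: hit
P: hit
T: hit
P: hit
H: fault, frames [P, K, A, T, H]
A: hit
H: hit
G: fault, evict K, frames [P, A, T, H, G]
H: hit
P: hit
K: fault, evict G, frames [P, A, T, H, K]
P: hit
Hits: 9.

9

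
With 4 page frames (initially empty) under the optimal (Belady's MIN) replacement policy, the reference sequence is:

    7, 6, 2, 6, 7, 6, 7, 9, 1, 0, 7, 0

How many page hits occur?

6

7 → miss, frames (7)
6 → miss, frames (7 6)
2 → miss, frames (7 6 2)
6 → hit
7 → hit
6 → hit
7 → hit
9 → miss, frames (7 6 2 9)
1 → miss, evict 9, frames (7 6 2 1)
0 → miss, evict 1, frames (7 6 2 0)
7 → hit
0 → hit
Hits: 6.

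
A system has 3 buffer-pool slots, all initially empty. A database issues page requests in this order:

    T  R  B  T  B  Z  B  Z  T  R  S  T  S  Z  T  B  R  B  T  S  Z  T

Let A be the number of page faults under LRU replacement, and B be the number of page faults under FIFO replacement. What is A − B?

-3

Under LRU: F F F . . F . . . F F . . F . F F . . F F . → 11 faults.
Under FIFO: F F F . . F . . F F F . . F F F F . . F F F → 14 faults.
A − B = 11 − 14 = -3.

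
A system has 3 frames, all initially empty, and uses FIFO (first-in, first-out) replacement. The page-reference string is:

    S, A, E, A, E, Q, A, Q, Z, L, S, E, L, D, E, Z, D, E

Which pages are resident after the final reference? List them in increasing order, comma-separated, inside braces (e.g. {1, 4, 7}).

{D, E, Z}

S -> miss, frames [S]
A -> miss, frames [S, A]
E -> miss, frames [S, A, E]
A -> hit
E -> hit
Q -> miss, evict S, frames [A, E, Q]
A -> hit
Q -> hit
Z -> miss, evict A, frames [E, Q, Z]
L -> miss, evict E, frames [Q, Z, L]
S -> miss, evict Q, frames [Z, L, S]
E -> miss, evict Z, frames [L, S, E]
L -> hit
D -> miss, evict L, frames [S, E, D]
E -> hit
Z -> miss, evict S, frames [E, D, Z]
D -> hit
E -> hit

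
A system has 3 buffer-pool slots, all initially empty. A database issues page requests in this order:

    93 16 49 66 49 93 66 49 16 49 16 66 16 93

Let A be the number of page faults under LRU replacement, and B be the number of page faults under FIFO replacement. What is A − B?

Under LRU: F F F F . F . . F . . . . F → 7 faults.
Under FIFO: F F F F . F . . F F . F . F → 9 faults.
A − B = 7 − 9 = -2.

-2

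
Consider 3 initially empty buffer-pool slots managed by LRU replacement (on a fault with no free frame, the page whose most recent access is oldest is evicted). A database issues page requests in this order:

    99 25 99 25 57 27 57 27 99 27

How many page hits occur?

5

99 -> fault, frames (99)
25 -> fault, frames (99 25)
99 -> hit
25 -> hit
57 -> fault, frames (99 25 57)
27 -> fault, evict 99, frames (25 57 27)
57 -> hit
27 -> hit
99 -> fault, evict 25, frames (57 27 99)
27 -> hit
Hits: 5.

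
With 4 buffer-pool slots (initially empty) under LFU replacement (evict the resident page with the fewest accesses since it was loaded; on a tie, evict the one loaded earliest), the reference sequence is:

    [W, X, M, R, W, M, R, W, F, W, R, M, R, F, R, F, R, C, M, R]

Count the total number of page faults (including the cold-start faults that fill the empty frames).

7

W -> fault, frames (W)
X -> fault, frames (W X)
M -> fault, frames (W X M)
R -> fault, frames (W X M R)
W -> hit
M -> hit
R -> hit
W -> hit
F -> fault, evict X, frames (W M R F)
W -> hit
R -> hit
M -> hit
R -> hit
F -> hit
R -> hit
F -> hit
R -> hit
C -> fault, evict M, frames (W R F C)
M -> fault, evict C, frames (W R F M)
R -> hit
Page faults: 7.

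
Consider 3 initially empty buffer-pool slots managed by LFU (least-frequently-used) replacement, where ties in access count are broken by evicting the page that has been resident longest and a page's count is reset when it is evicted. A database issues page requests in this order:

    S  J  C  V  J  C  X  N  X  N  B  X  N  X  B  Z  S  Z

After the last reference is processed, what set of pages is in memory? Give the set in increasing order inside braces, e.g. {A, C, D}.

{C, J, Z}

S → fault, frames {S}
J → fault, frames {S,J}
C → fault, frames {S,J,C}
V → fault, evict S, frames {J,C,V}
J → hit
C → hit
X → fault, evict V, frames {J,C,X}
N → fault, evict X, frames {J,C,N}
X → fault, evict N, frames {J,C,X}
N → fault, evict X, frames {J,C,N}
B → fault, evict N, frames {J,C,B}
X → fault, evict B, frames {J,C,X}
N → fault, evict X, frames {J,C,N}
X → fault, evict N, frames {J,C,X}
B → fault, evict X, frames {J,C,B}
Z → fault, evict B, frames {J,C,Z}
S → fault, evict Z, frames {J,C,S}
Z → fault, evict S, frames {J,C,Z}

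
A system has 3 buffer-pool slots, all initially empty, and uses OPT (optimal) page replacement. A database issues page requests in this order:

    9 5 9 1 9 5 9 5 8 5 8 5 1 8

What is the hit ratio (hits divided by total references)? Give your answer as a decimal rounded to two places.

0.71

9 -> miss, frames {9}
5 -> miss, frames {9,5}
9 -> hit
1 -> miss, frames {9,5,1}
9 -> hit
5 -> hit
9 -> hit
5 -> hit
8 -> miss, evict 9, frames {5,1,8}
5 -> hit
8 -> hit
5 -> hit
1 -> hit
8 -> hit
Hits: 10 of 14 references → 10/14 = 0.7143.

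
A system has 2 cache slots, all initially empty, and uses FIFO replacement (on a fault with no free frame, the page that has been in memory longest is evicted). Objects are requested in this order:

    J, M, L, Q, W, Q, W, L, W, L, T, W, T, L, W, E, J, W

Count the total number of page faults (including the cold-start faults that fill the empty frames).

12

J → miss, frames {J}
M → miss, frames {J,M}
L → miss, evict J, frames {M,L}
Q → miss, evict M, frames {L,Q}
W → miss, evict L, frames {Q,W}
Q → hit
W → hit
L → miss, evict Q, frames {W,L}
W → hit
L → hit
T → miss, evict W, frames {L,T}
W → miss, evict L, frames {T,W}
T → hit
L → miss, evict T, frames {W,L}
W → hit
E → miss, evict W, frames {L,E}
J → miss, evict L, frames {E,J}
W → miss, evict E, frames {J,W}
Page faults: 12.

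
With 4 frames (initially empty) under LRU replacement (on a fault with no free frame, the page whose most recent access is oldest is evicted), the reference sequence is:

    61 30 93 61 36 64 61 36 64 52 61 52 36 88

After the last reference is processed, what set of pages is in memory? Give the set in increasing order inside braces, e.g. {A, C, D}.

61 → fault, frames {61}
30 → fault, frames {61,30}
93 → fault, frames {61,30,93}
61 → hit
36 → fault, frames {30,93,61,36}
64 → fault, evict 30, frames {93,61,36,64}
61 → hit
36 → hit
64 → hit
52 → fault, evict 93, frames {61,36,64,52}
61 → hit
52 → hit
36 → hit
88 → fault, evict 64, frames {61,52,36,88}

{36, 52, 61, 88}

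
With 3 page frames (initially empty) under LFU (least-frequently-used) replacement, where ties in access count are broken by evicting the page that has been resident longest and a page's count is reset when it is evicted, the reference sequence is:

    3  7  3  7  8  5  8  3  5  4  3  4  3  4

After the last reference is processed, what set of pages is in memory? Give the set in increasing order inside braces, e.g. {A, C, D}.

{3, 4, 7}

3 → miss, frames {3}
7 → miss, frames {3,7}
3 → hit
7 → hit
8 → miss, frames {3,7,8}
5 → miss, evict 8, frames {3,7,5}
8 → miss, evict 5, frames {3,7,8}
3 → hit
5 → miss, evict 8, frames {3,7,5}
4 → miss, evict 5, frames {3,7,4}
3 → hit
4 → hit
3 → hit
4 → hit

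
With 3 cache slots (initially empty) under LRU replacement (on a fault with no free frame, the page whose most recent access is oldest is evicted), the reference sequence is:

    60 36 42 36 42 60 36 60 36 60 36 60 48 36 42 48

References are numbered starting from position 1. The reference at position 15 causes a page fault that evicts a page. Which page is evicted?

pos 1: 60 → fault, frames (60)
pos 2: 36 → fault, frames (60 36)
pos 3: 42 → fault, frames (60 36 42)
pos 4: 36 → hit
pos 5: 42 → hit
pos 6: 60 → hit
pos 7: 36 → hit
pos 8: 60 → hit
pos 9: 36 → hit
pos 10: 60 → hit
pos 11: 36 → hit
pos 12: 60 → hit
pos 13: 48 → fault, evict 42, frames (36 60 48)
pos 14: 36 → hit
pos 15: 42 → fault, evict 60, frames (48 36 42)
At position 15, page 60 is evicted.

60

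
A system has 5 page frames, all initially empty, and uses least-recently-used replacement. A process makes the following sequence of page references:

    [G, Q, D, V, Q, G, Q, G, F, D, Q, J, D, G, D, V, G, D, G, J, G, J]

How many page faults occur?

G: fault, frames (G)
Q: fault, frames (G Q)
D: fault, frames (G Q D)
V: fault, frames (G Q D V)
Q: hit
G: hit
Q: hit
G: hit
F: fault, frames (D V Q G F)
D: hit
Q: hit
J: fault, evict V, frames (G F D Q J)
D: hit
G: hit
D: hit
V: fault, evict F, frames (Q J G D V)
G: hit
D: hit
G: hit
J: hit
G: hit
J: hit
Page faults: 7.

7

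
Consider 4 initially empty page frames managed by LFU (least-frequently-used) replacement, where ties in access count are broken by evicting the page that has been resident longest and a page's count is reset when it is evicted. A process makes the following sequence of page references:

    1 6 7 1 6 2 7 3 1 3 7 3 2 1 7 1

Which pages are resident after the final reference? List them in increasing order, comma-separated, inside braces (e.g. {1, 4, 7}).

1 -> miss, frames (1)
6 -> miss, frames (1 6)
7 -> miss, frames (1 6 7)
1 -> hit
6 -> hit
2 -> miss, frames (1 6 7 2)
7 -> hit
3 -> miss, evict 2, frames (1 6 7 3)
1 -> hit
3 -> hit
7 -> hit
3 -> hit
2 -> miss, evict 6, frames (1 7 3 2)
1 -> hit
7 -> hit
1 -> hit

{1, 2, 3, 7}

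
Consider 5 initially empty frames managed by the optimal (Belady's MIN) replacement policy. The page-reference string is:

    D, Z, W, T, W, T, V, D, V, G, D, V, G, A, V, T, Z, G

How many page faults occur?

D: fault, frames {D}
Z: fault, frames {D,Z}
W: fault, frames {D,Z,W}
T: fault, frames {D,Z,W,T}
W: hit
T: hit
V: fault, frames {D,Z,W,T,V}
D: hit
V: hit
G: fault, evict W, frames {D,Z,T,V,G}
D: hit
V: hit
G: hit
A: fault, evict D, frames {Z,T,V,G,A}
V: hit
T: hit
Z: hit
G: hit
Page faults: 7.

7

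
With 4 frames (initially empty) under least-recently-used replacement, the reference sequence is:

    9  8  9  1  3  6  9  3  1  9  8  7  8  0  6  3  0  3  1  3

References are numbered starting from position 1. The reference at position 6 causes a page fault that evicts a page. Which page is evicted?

pos 1: 9 -> miss, frames {9}
pos 2: 8 -> miss, frames {9,8}
pos 3: 9 -> hit
pos 4: 1 -> miss, frames {8,9,1}
pos 5: 3 -> miss, frames {8,9,1,3}
pos 6: 6 -> miss, evict 8, frames {9,1,3,6}
At position 6, page 8 is evicted.

8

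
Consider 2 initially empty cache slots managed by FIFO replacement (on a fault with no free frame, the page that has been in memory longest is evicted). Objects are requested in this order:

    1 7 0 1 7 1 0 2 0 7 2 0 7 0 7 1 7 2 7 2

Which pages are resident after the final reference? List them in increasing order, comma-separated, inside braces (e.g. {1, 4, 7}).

1 → miss, frames (1)
7 → miss, frames (1 7)
0 → miss, evict 1, frames (7 0)
1 → miss, evict 7, frames (0 1)
7 → miss, evict 0, frames (1 7)
1 → hit
0 → miss, evict 1, frames (7 0)
2 → miss, evict 7, frames (0 2)
0 → hit
7 → miss, evict 0, frames (2 7)
2 → hit
0 → miss, evict 2, frames (7 0)
7 → hit
0 → hit
7 → hit
1 → miss, evict 7, frames (0 1)
7 → miss, evict 0, frames (1 7)
2 → miss, evict 1, frames (7 2)
7 → hit
2 → hit

{2, 7}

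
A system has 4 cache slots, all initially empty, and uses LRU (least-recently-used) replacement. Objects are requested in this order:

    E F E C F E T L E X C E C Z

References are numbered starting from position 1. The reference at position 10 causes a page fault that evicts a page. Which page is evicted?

pos 1: E: miss, frames [E]
pos 2: F: miss, frames [E, F]
pos 3: E: hit
pos 4: C: miss, frames [F, E, C]
pos 5: F: hit
pos 6: E: hit
pos 7: T: miss, frames [C, F, E, T]
pos 8: L: miss, evict C, frames [F, E, T, L]
pos 9: E: hit
pos 10: X: miss, evict F, frames [T, L, E, X]
At position 10, page F is evicted.

F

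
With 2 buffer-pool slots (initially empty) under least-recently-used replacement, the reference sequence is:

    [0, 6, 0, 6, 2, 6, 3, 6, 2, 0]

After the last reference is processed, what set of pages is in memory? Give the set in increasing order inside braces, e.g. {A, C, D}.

{0, 2}

0 → miss, frames [0]
6 → miss, frames [0, 6]
0 → hit
6 → hit
2 → miss, evict 0, frames [6, 2]
6 → hit
3 → miss, evict 2, frames [6, 3]
6 → hit
2 → miss, evict 3, frames [6, 2]
0 → miss, evict 6, frames [2, 0]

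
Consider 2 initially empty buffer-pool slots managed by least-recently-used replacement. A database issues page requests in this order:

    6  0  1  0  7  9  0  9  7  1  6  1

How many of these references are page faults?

6: fault, frames [6]
0: fault, frames [6, 0]
1: fault, evict 6, frames [0, 1]
0: hit
7: fault, evict 1, frames [0, 7]
9: fault, evict 0, frames [7, 9]
0: fault, evict 7, frames [9, 0]
9: hit
7: fault, evict 0, frames [9, 7]
1: fault, evict 9, frames [7, 1]
6: fault, evict 7, frames [1, 6]
1: hit
Page faults: 9.

9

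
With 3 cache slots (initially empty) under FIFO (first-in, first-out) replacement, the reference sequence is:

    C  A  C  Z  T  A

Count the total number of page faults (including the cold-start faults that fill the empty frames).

4

C -> miss, frames [C]
A -> miss, frames [C, A]
C -> hit
Z -> miss, frames [C, A, Z]
T -> miss, evict C, frames [A, Z, T]
A -> hit
Page faults: 4.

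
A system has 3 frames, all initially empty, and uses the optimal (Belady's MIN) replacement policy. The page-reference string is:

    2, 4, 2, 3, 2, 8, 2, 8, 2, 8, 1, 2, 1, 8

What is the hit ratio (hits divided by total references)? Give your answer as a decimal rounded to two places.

2 -> miss, frames {2}
4 -> miss, frames {2,4}
2 -> hit
3 -> miss, frames {2,4,3}
2 -> hit
8 -> miss, evict 3, frames {2,4,8}
2 -> hit
8 -> hit
2 -> hit
8 -> hit
1 -> miss, evict 4, frames {2,8,1}
2 -> hit
1 -> hit
8 -> hit
Hits: 9 of 14 references → 9/14 = 0.6429.

0.64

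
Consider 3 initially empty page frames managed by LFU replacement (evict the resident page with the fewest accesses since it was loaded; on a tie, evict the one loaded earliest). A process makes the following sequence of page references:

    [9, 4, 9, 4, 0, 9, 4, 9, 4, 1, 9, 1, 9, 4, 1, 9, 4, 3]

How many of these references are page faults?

5

9 → miss, frames (9)
4 → miss, frames (9 4)
9 → hit
4 → hit
0 → miss, frames (9 4 0)
9 → hit
4 → hit
9 → hit
4 → hit
1 → miss, evict 0, frames (9 4 1)
9 → hit
1 → hit
9 → hit
4 → hit
1 → hit
9 → hit
4 → hit
3 → miss, evict 1, frames (9 4 3)
Page faults: 5.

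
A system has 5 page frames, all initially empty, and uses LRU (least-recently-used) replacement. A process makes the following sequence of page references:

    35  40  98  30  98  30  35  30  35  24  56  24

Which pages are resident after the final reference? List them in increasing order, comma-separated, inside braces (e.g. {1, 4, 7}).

35 -> miss, frames {35}
40 -> miss, frames {35,40}
98 -> miss, frames {35,40,98}
30 -> miss, frames {35,40,98,30}
98 -> hit
30 -> hit
35 -> hit
30 -> hit
35 -> hit
24 -> miss, frames {40,98,30,35,24}
56 -> miss, evict 40, frames {98,30,35,24,56}
24 -> hit

{24, 30, 35, 56, 98}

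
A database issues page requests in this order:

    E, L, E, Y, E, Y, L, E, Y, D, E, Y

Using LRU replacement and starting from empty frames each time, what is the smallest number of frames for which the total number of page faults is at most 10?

f=1: 12 faults
f=2: 9 faults
f=3: 4 faults
f=4: 4 faults
Smallest f with faults ≤ 10 is 2.

2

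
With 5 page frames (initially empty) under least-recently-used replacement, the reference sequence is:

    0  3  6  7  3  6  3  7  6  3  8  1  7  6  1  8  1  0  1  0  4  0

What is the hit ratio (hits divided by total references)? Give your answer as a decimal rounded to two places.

0.64

0 -> miss, frames (0)
3 -> miss, frames (0 3)
6 -> miss, frames (0 3 6)
7 -> miss, frames (0 3 6 7)
3 -> hit
6 -> hit
3 -> hit
7 -> hit
6 -> hit
3 -> hit
8 -> miss, frames (0 7 6 3 8)
1 -> miss, evict 0, frames (7 6 3 8 1)
7 -> hit
6 -> hit
1 -> hit
8 -> hit
1 -> hit
0 -> miss, evict 3, frames (7 6 8 1 0)
1 -> hit
0 -> hit
4 -> miss, evict 7, frames (6 8 1 0 4)
0 -> hit
Hits: 14 of 22 references → 14/22 = 0.6364.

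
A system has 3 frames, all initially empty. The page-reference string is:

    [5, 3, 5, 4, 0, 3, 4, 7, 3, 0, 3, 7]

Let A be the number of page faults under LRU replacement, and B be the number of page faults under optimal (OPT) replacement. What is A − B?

Under LRU: F F . F F F . F . F . . → 7 faults.
Under OPT: F F . F F . . F . . . . → 5 faults.
A − B = 7 − 5 = 2.

2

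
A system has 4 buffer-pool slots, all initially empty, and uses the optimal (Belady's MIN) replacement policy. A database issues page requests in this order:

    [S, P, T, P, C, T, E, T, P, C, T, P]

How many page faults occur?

5

S: fault, frames (S)
P: fault, frames (S P)
T: fault, frames (S P T)
P: hit
C: fault, frames (S P T C)
T: hit
E: fault, evict S, frames (P T C E)
T: hit
P: hit
C: hit
T: hit
P: hit
Page faults: 5.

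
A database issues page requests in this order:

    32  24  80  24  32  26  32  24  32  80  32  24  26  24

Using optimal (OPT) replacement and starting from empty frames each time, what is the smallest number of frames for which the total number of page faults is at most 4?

f=1: 14 faults
f=2: 9 faults
f=3: 6 faults
f=4: 4 faults
Smallest f with faults ≤ 4 is 4.

4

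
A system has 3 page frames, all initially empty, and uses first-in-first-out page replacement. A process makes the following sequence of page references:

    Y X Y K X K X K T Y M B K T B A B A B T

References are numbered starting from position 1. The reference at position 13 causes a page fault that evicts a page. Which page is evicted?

pos 1: Y -> fault, frames [Y]
pos 2: X -> fault, frames [Y, X]
pos 3: Y -> hit
pos 4: K -> fault, frames [Y, X, K]
pos 5: X -> hit
pos 6: K -> hit
pos 7: X -> hit
pos 8: K -> hit
pos 9: T -> fault, evict Y, frames [X, K, T]
pos 10: Y -> fault, evict X, frames [K, T, Y]
pos 11: M -> fault, evict K, frames [T, Y, M]
pos 12: B -> fault, evict T, frames [Y, M, B]
pos 13: K -> fault, evict Y, frames [M, B, K]
At position 13, page Y is evicted.

Y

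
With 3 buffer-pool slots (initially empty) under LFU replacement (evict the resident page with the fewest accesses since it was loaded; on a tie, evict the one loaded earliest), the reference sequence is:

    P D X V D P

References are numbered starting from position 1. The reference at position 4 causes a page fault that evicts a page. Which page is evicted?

pos 1: P: miss, frames {P}
pos 2: D: miss, frames {P,D}
pos 3: X: miss, frames {P,D,X}
pos 4: V: miss, evict P, frames {D,X,V}
At position 4, page P is evicted.

P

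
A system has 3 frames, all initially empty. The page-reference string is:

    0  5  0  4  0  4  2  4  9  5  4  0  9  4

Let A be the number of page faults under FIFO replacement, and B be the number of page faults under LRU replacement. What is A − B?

1

Under FIFO: F F . F . . F . F F F F F . → 9 faults.
Under LRU: F F . F . . F . F F . F F . → 8 faults.
A − B = 9 − 8 = 1.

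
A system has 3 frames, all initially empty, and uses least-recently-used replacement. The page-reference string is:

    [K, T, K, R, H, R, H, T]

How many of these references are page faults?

5

K -> miss, frames [K]
T -> miss, frames [K, T]
K -> hit
R -> miss, frames [T, K, R]
H -> miss, evict T, frames [K, R, H]
R -> hit
H -> hit
T -> miss, evict K, frames [R, H, T]
Page faults: 5.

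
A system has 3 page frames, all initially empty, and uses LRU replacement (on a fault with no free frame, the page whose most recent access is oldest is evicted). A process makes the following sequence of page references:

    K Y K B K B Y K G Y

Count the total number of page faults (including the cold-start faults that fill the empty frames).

4

K -> fault, frames {K}
Y -> fault, frames {K,Y}
K -> hit
B -> fault, frames {Y,K,B}
K -> hit
B -> hit
Y -> hit
K -> hit
G -> fault, evict B, frames {Y,K,G}
Y -> hit
Page faults: 4.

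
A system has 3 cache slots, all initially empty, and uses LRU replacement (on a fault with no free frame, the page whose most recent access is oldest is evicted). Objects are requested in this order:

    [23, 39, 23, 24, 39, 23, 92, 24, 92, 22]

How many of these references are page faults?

6

23 → miss, frames [23]
39 → miss, frames [23, 39]
23 → hit
24 → miss, frames [39, 23, 24]
39 → hit
23 → hit
92 → miss, evict 24, frames [39, 23, 92]
24 → miss, evict 39, frames [23, 92, 24]
92 → hit
22 → miss, evict 23, frames [24, 92, 22]
Page faults: 6.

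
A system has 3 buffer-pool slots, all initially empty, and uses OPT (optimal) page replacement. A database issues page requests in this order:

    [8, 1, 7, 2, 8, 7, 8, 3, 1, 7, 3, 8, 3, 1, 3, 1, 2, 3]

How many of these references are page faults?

8

8 → miss, frames (8)
1 → miss, frames (8 1)
7 → miss, frames (8 1 7)
2 → miss, evict 1, frames (8 7 2)
8 → hit
7 → hit
8 → hit
3 → miss, evict 2, frames (8 7 3)
1 → miss, evict 8, frames (7 3 1)
7 → hit
3 → hit
8 → miss, evict 7, frames (3 1 8)
3 → hit
1 → hit
3 → hit
1 → hit
2 → miss, evict 8, frames (3 1 2)
3 → hit
Page faults: 8.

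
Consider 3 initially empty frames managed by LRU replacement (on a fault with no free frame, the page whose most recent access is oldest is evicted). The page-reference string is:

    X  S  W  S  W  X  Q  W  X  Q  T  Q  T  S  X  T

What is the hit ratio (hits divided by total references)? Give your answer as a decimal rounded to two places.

X → fault, frames {X}
S → fault, frames {X,S}
W → fault, frames {X,S,W}
S → hit
W → hit
X → hit
Q → fault, evict S, frames {W,X,Q}
W → hit
X → hit
Q → hit
T → fault, evict W, frames {X,Q,T}
Q → hit
T → hit
S → fault, evict X, frames {Q,T,S}
X → fault, evict Q, frames {T,S,X}
T → hit
Hits: 9 of 16 references → 9/16 = 0.5625.

0.56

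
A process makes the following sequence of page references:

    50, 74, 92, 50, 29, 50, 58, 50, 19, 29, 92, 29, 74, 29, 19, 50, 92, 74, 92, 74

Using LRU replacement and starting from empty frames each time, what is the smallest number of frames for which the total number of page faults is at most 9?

f=1: 20 faults
f=2: 14 faults
f=3: 13 faults
f=4: 11 faults
f=5: 7 faults
f=6: 6 faults
Smallest f with faults ≤ 9 is 5.

5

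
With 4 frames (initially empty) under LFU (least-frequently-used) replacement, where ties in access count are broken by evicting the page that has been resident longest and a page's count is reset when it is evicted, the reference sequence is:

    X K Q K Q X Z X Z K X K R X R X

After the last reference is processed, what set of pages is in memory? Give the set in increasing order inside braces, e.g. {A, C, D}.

X -> miss, frames [X]
K -> miss, frames [X, K]
Q -> miss, frames [X, K, Q]
K -> hit
Q -> hit
X -> hit
Z -> miss, frames [X, K, Q, Z]
X -> hit
Z -> hit
K -> hit
X -> hit
K -> hit
R -> miss, evict Q, frames [X, K, Z, R]
X -> hit
R -> hit
X -> hit

{K, R, X, Z}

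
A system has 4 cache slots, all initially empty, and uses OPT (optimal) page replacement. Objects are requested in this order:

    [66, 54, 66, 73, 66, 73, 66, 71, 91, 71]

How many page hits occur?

5

66 -> miss, frames (66)
54 -> miss, frames (66 54)
66 -> hit
73 -> miss, frames (66 54 73)
66 -> hit
73 -> hit
66 -> hit
71 -> miss, frames (66 54 73 71)
91 -> miss, evict 73, frames (66 54 71 91)
71 -> hit
Hits: 5.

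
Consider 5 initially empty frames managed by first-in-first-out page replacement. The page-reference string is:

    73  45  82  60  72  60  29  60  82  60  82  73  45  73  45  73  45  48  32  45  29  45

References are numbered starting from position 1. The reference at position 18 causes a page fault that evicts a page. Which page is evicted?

60

pos 1: 73 → miss, frames {73}
pos 2: 45 → miss, frames {73,45}
pos 3: 82 → miss, frames {73,45,82}
pos 4: 60 → miss, frames {73,45,82,60}
pos 5: 72 → miss, frames {73,45,82,60,72}
pos 6: 60 → hit
pos 7: 29 → miss, evict 73, frames {45,82,60,72,29}
pos 8: 60 → hit
pos 9: 82 → hit
pos 10: 60 → hit
pos 11: 82 → hit
pos 12: 73 → miss, evict 45, frames {82,60,72,29,73}
pos 13: 45 → miss, evict 82, frames {60,72,29,73,45}
pos 14: 73 → hit
pos 15: 45 → hit
pos 16: 73 → hit
pos 17: 45 → hit
pos 18: 48 → miss, evict 60, frames {72,29,73,45,48}
At position 18, page 60 is evicted.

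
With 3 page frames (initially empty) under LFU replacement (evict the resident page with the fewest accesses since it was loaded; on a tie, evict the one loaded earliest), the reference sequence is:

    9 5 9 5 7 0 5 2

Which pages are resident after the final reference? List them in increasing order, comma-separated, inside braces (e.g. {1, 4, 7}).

9: miss, frames {9}
5: miss, frames {9,5}
9: hit
5: hit
7: miss, frames {9,5,7}
0: miss, evict 7, frames {9,5,0}
5: hit
2: miss, evict 0, frames {9,5,2}

{2, 5, 9}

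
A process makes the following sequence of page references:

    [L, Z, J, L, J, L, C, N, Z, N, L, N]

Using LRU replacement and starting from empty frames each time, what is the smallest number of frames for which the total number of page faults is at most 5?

5

f=1: 12 faults
f=2: 8 faults
f=3: 7 faults
f=4: 6 faults
f=5: 5 faults
Smallest f with faults ≤ 5 is 5.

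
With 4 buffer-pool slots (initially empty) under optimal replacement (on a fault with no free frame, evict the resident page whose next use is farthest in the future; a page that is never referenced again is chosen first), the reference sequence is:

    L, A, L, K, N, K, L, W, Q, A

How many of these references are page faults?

L -> miss, frames [L]
A -> miss, frames [L, A]
L -> hit
K -> miss, frames [L, A, K]
N -> miss, frames [L, A, K, N]
K -> hit
L -> hit
W -> miss, evict N, frames [L, A, K, W]
Q -> miss, evict W, frames [L, A, K, Q]
A -> hit
Page faults: 6.

6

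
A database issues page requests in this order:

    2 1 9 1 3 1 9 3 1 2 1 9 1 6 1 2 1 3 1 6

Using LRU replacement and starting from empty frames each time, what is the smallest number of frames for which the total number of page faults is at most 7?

4

f=1: 20 faults
f=2: 13 faults
f=3: 10 faults
f=4: 6 faults
f=5: 5 faults
Smallest f with faults ≤ 7 is 4.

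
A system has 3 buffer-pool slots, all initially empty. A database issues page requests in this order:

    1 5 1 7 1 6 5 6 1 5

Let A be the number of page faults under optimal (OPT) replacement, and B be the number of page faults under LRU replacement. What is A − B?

Under OPT: F F . F . F . . . . → 4 faults.
Under LRU: F F . F . F F . . . → 5 faults.
A − B = 4 − 5 = -1.

-1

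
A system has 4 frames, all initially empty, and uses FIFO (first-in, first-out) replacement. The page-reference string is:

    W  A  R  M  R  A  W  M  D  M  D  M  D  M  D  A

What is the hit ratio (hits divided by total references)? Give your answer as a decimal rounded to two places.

W → miss, frames {W}
A → miss, frames {W,A}
R → miss, frames {W,A,R}
M → miss, frames {W,A,R,M}
R → hit
A → hit
W → hit
M → hit
D → miss, evict W, frames {A,R,M,D}
M → hit
D → hit
M → hit
D → hit
M → hit
D → hit
A → hit
Hits: 11 of 16 references → 11/16 = 0.6875.

0.69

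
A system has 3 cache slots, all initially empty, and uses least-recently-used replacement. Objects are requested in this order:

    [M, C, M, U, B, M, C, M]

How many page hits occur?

M: fault, frames {M}
C: fault, frames {M,C}
M: hit
U: fault, frames {C,M,U}
B: fault, evict C, frames {M,U,B}
M: hit
C: fault, evict U, frames {B,M,C}
M: hit
Hits: 3.

3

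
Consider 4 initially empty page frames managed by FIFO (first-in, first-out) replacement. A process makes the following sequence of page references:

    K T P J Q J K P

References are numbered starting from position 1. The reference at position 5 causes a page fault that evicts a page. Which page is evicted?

K

pos 1: K -> fault, frames [K]
pos 2: T -> fault, frames [K, T]
pos 3: P -> fault, frames [K, T, P]
pos 4: J -> fault, frames [K, T, P, J]
pos 5: Q -> fault, evict K, frames [T, P, J, Q]
At position 5, page K is evicted.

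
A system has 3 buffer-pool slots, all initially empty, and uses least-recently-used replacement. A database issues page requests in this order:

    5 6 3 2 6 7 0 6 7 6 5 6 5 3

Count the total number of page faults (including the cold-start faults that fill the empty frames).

5: fault, frames [5]
6: fault, frames [5, 6]
3: fault, frames [5, 6, 3]
2: fault, evict 5, frames [6, 3, 2]
6: hit
7: fault, evict 3, frames [2, 6, 7]
0: fault, evict 2, frames [6, 7, 0]
6: hit
7: hit
6: hit
5: fault, evict 0, frames [7, 6, 5]
6: hit
5: hit
3: fault, evict 7, frames [6, 5, 3]
Page faults: 8.

8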